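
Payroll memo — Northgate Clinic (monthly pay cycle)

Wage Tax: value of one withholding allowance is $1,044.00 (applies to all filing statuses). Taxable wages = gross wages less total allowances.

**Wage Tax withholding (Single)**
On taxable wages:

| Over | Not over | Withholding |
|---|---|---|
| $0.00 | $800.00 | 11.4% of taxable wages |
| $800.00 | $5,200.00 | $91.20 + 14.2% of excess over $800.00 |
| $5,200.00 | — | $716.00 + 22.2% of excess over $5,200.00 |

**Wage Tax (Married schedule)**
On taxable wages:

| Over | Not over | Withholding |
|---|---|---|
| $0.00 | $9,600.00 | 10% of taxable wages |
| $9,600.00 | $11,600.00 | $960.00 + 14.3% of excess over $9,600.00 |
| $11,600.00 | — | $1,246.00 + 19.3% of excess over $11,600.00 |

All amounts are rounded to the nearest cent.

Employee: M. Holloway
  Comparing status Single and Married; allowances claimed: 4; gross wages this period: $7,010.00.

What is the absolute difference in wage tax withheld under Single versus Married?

Wage Tax (Single): taxable = $7,010.00 − 4×$1,044.00 = $2,834.00
  $91.20 + 14.2% × ($2,834.00 − $800.00) = $91.20 + 14.2% × $2,034.00 = $380.03
Wage Tax (Married): taxable = $7,010.00 − 4×$1,044.00 = $2,834.00
  10% × $2,834.00 = $283.40
Difference: |$380.03 − $283.40| = $96.63 (higher under Single)

$96.63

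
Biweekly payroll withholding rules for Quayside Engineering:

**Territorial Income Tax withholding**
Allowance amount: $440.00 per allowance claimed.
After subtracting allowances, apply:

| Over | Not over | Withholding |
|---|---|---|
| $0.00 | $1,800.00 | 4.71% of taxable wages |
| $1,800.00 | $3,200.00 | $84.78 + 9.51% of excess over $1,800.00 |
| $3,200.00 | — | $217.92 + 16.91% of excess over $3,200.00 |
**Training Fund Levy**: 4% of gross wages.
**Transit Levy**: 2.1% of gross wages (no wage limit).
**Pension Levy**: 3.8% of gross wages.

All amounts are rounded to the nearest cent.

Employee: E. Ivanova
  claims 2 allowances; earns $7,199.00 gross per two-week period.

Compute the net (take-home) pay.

Territorial Income Tax: taxable = $7,199.00 − 2×$440.00 = $6,319.00
  $217.92 + 16.91% × ($6,319.00 − $3,200.00) = $217.92 + 16.91% × $3,119.00 = $745.34
Training Fund Levy: 4% × $7,199.00 = $287.96
Transit Levy: 2.1% × $7,199.00 = $151.18
Pension Levy: 3.8% × $7,199.00 = $273.56
Total withheld: $745.34 + $287.96 + $151.18 + $273.56 = $1,458.04
Net pay: $7,199.00 − $1,458.04 = $5,740.96

$5,740.96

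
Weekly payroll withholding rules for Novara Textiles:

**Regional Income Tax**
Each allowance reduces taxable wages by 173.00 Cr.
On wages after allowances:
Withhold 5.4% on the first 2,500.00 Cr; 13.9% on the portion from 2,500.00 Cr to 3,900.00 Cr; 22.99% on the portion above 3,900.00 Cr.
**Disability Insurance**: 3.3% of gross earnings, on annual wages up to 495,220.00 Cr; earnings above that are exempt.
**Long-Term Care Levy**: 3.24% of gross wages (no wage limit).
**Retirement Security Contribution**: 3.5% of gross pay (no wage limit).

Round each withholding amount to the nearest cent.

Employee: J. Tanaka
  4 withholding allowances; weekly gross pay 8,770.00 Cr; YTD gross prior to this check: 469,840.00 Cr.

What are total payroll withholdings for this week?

Regional Income Tax: taxable = 8,770.00 Cr − 4×173.00 Cr = 8,078.00 Cr
  329.60 Cr + 22.99% × (8,078.00 Cr − 3,900.00 Cr) = 329.60 Cr + 22.99% × 4,178.00 Cr = 1,290.12 Cr
Disability Insurance: 3.3% × 8,770.00 Cr = 289.41 Cr
Long-Term Care Levy: 3.24% × 8,770.00 Cr = 284.15 Cr
Retirement Security Contribution: 3.5% × 8,770.00 Cr = 306.95 Cr
Total: 1,290.12 Cr + 289.41 Cr + 284.15 Cr + 306.95 Cr = 2,170.63 Cr

2,170.63 Cr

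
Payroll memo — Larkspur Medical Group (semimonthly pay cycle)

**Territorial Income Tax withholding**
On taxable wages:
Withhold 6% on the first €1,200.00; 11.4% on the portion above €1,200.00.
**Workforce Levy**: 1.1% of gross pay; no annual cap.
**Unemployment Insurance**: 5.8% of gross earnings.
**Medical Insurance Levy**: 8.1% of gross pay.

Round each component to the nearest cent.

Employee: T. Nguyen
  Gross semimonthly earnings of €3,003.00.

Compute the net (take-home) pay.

€2,275.02

Territorial Income Tax: taxable = €3,003.00
  €72.00 + 11.4% × (€3,003.00 − €1,200.00) = €72.00 + 11.4% × €1,803.00 = €277.54
Workforce Levy: 1.1% × €3,003.00 = €33.03
Unemployment Insurance: 5.8% × €3,003.00 = €174.17
Medical Insurance Levy: 8.1% × €3,003.00 = €243.24
Total withheld: €277.54 + €33.03 + €174.17 + €243.24 = €727.98
Net pay: €3,003.00 − €727.98 = €2,275.02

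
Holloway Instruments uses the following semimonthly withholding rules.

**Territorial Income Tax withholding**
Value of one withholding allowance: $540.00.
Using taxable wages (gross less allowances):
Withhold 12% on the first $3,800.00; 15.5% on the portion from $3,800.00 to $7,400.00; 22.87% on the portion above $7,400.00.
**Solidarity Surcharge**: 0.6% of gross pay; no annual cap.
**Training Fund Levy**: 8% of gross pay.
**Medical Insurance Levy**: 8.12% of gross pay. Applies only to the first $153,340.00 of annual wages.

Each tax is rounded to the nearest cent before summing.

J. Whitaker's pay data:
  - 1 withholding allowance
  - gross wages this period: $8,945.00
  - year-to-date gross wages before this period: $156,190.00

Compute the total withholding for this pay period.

Territorial Income Tax: taxable = $8,945.00 − 1×$540.00 = $8,405.00
  $1,014.00 + 22.87% × ($8,405.00 − $7,400.00) = $1,014.00 + 22.87% × $1,005.00 = $1,243.84
Solidarity Surcharge: 0.6% × $8,945.00 = $53.67
Training Fund Levy: 8% × $8,945.00 = $715.60
Medical Insurance Levy: YTD $156,190.00 ≥ cap $153,340.00 → $0.00
Total: $1,243.84 + $53.67 + $715.60 + $0.00 = $2,013.11

$2,013.11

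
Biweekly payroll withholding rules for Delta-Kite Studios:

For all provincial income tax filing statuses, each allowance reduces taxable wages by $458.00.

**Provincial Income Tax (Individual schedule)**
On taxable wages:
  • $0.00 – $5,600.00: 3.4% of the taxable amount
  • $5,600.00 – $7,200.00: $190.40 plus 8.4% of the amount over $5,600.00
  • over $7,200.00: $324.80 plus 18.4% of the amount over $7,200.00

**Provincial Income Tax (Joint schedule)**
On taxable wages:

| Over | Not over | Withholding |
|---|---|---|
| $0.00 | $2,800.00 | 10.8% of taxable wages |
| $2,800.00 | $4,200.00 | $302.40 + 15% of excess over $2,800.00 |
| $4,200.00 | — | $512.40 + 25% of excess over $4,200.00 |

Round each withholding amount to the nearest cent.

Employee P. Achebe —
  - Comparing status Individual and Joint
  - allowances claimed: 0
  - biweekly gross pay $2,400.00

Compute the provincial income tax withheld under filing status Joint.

Provincial Income Tax (Joint): taxable = $2,400.00
  10.8% × $2,400.00 = $259.20

$259.20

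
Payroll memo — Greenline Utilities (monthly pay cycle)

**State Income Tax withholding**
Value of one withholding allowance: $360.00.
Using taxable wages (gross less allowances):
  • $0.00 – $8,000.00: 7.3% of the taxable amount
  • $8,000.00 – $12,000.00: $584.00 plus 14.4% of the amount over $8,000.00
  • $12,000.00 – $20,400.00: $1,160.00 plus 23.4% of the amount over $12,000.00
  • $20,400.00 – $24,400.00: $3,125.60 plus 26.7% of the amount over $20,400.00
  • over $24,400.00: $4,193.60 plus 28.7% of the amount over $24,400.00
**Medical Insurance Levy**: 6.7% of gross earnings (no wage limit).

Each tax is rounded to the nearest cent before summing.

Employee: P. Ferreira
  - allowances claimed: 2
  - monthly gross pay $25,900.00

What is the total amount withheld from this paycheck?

$6,152.76

State Income Tax: taxable = $25,900.00 − 2×$360.00 = $25,180.00
  $4,193.60 + 28.7% × ($25,180.00 − $24,400.00) = $4,193.60 + 28.7% × $780.00 = $4,417.46
Medical Insurance Levy: 6.7% × $25,900.00 = $1,735.30
Total: $4,417.46 + $1,735.30 = $6,152.76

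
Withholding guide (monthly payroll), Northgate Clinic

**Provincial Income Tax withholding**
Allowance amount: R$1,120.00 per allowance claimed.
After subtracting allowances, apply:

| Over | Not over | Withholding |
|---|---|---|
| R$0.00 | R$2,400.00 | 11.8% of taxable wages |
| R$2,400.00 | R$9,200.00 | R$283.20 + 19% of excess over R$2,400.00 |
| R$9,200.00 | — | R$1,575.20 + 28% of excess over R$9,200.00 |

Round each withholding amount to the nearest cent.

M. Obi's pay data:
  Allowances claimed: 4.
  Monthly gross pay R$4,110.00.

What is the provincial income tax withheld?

Provincial Income Tax: taxable = R$4,110.00 − 4×R$1,120.00 = R$-370.00
  Taxable ≤ 0 → R$0.00

R$0.00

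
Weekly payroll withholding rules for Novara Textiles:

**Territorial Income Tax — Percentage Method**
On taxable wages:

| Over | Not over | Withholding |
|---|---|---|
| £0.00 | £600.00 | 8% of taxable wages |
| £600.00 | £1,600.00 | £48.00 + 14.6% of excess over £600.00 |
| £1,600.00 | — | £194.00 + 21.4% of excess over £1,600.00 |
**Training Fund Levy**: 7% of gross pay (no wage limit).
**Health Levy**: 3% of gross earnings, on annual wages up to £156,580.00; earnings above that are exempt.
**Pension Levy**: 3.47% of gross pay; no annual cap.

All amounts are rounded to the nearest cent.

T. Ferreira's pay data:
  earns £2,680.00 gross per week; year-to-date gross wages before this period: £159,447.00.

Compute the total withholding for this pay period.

Territorial Income Tax: taxable = £2,680.00
  £194.00 + 21.4% × (£2,680.00 − £1,600.00) = £194.00 + 21.4% × £1,080.00 = £425.12
Training Fund Levy: 7% × £2,680.00 = £187.60
Health Levy: YTD £159,447.00 ≥ cap £156,580.00 → £0.00
Pension Levy: 3.47% × £2,680.00 = £93.00
Total: £425.12 + £187.60 + £0.00 + £93.00 = £705.72

£705.72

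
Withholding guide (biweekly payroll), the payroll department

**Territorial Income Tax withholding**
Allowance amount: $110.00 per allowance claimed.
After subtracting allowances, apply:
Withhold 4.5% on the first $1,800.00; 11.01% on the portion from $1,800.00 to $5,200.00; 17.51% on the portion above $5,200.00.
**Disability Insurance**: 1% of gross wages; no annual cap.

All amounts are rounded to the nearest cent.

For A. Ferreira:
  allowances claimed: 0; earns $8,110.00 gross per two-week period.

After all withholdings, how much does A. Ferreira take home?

$7,064.02

Territorial Income Tax: taxable = $8,110.00
  $455.34 + 17.51% × ($8,110.00 − $5,200.00) = $455.34 + 17.51% × $2,910.00 = $964.88
Disability Insurance: 1% × $8,110.00 = $81.10
Total withheld: $964.88 + $81.10 = $1,045.98
Net pay: $8,110.00 − $1,045.98 = $7,064.02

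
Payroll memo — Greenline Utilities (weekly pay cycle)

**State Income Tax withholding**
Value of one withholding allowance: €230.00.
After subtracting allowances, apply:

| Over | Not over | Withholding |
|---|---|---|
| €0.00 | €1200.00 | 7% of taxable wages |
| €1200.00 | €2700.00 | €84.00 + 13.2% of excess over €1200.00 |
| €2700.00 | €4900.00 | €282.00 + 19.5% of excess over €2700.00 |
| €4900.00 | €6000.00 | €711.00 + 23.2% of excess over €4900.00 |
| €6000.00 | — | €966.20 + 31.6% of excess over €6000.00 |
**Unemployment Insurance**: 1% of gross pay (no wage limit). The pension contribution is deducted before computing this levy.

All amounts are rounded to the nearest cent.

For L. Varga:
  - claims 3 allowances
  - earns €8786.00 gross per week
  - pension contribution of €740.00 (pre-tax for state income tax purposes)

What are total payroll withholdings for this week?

State Income Tax: taxable = €8786.00 − €740.00 − 3×€230.00 = €7356.00
  €966.20 + 31.6% × (€7356.00 − €6000.00) = €966.20 + 31.6% × €1356.00 = €1394.70
Unemployment Insurance: 1% × €8046.00 = €80.46
Total: €1394.70 + €80.46 = €1475.16

€1475.16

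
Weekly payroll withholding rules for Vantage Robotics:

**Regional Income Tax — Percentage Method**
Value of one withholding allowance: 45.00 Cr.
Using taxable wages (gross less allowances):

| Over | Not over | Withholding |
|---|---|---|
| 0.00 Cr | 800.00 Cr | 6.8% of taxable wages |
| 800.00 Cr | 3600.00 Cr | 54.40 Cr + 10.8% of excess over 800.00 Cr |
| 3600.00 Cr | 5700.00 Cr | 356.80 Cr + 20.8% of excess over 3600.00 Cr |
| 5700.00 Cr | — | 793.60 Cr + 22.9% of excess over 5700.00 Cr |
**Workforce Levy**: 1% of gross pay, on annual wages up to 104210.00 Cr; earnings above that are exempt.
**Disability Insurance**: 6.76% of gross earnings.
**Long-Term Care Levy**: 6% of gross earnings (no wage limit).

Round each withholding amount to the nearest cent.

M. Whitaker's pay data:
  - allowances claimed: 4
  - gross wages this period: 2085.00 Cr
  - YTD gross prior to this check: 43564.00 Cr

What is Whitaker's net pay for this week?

Regional Income Tax: taxable = 2085.00 Cr − 4×45.00 Cr = 1905.00 Cr
  54.40 Cr + 10.8% × (1905.00 Cr − 800.00 Cr) = 54.40 Cr + 10.8% × 1105.00 Cr = 173.74 Cr
Workforce Levy: 1% × 2085.00 Cr = 20.85 Cr
Disability Insurance: 6.76% × 2085.00 Cr = 140.95 Cr
Long-Term Care Levy: 6% × 2085.00 Cr = 125.10 Cr
Total withheld: 173.74 Cr + 20.85 Cr + 140.95 Cr + 125.10 Cr = 460.64 Cr
Net pay: 2085.00 Cr − 460.64 Cr = 1624.36 Cr

1624.36 Cr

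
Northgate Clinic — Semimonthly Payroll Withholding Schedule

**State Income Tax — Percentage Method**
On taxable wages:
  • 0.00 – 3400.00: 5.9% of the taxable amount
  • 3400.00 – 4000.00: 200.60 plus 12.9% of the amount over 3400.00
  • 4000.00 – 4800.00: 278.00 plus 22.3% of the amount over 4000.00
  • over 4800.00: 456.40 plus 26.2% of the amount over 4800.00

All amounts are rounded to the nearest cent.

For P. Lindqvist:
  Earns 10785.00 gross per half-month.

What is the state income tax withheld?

State Income Tax: taxable = 10785.00
  456.40 + 26.2% × (10785.00 − 4800.00) = 456.40 + 26.2% × 5985.00 = 2024.47

2024.47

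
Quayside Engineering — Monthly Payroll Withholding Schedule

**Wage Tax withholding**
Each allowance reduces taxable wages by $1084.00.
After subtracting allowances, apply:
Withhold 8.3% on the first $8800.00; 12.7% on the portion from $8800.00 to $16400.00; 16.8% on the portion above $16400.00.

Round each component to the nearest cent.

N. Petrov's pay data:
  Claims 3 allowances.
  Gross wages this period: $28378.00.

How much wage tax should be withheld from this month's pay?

$3161.57

Wage Tax: taxable = $28378.00 − 3×$1084.00 = $25126.00
  $1695.60 + 16.8% × ($25126.00 − $16400.00) = $1695.60 + 16.8% × $8726.00 = $3161.57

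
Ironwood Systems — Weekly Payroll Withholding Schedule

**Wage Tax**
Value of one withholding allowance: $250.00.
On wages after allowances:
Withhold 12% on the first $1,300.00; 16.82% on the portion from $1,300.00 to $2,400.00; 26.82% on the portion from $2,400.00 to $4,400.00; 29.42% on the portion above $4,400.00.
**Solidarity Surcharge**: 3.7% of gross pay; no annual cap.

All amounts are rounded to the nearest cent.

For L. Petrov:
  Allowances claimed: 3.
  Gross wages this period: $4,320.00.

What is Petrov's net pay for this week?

Wage Tax: taxable = $4,320.00 − 3×$250.00 = $3,570.00
  $341.02 + 26.82% × ($3,570.00 − $2,400.00) = $341.02 + 26.82% × $1,170.00 = $654.81
Solidarity Surcharge: 3.7% × $4,320.00 = $159.84
Total withheld: $654.81 + $159.84 = $814.65
Net pay: $4,320.00 − $814.65 = $3,505.35

$3,505.35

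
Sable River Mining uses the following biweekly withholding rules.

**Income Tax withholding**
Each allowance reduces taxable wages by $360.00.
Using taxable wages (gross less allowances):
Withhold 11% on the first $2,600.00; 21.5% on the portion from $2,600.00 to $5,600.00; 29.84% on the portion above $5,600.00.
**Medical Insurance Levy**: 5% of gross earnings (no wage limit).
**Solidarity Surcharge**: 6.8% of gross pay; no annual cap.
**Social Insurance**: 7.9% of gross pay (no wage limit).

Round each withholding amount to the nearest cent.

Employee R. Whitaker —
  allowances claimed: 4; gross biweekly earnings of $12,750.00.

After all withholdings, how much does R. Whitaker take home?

$7,603.39

Income Tax: taxable = $12,750.00 − 4×$360.00 = $11,310.00
  $931.00 + 29.84% × ($11,310.00 − $5,600.00) = $931.00 + 29.84% × $5,710.00 = $2,634.86
Medical Insurance Levy: 5% × $12,750.00 = $637.50
Solidarity Surcharge: 6.8% × $12,750.00 = $867.00
Social Insurance: 7.9% × $12,750.00 = $1,007.25
Total withheld: $2,634.86 + $637.50 + $867.00 + $1,007.25 = $5,146.61
Net pay: $12,750.00 − $5,146.61 = $7,603.39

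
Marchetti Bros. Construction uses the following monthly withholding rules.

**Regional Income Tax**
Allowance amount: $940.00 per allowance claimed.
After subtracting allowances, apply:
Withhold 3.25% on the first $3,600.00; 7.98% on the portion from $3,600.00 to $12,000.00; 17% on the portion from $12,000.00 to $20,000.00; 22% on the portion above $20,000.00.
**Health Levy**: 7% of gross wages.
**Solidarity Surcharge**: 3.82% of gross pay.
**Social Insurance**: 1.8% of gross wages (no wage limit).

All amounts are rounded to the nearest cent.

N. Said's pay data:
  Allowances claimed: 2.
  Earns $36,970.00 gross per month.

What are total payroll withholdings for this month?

$10,132.73

Regional Income Tax: taxable = $36,970.00 − 2×$940.00 = $35,090.00
  $2,147.32 + 22% × ($35,090.00 − $20,000.00) = $2,147.32 + 22% × $15,090.00 = $5,467.12
Health Levy: 7% × $36,970.00 = $2,587.90
Solidarity Surcharge: 3.82% × $36,970.00 = $1,412.25
Social Insurance: 1.8% × $36,970.00 = $665.46
Total: $5,467.12 + $2,587.90 + $1,412.25 + $665.46 = $10,132.73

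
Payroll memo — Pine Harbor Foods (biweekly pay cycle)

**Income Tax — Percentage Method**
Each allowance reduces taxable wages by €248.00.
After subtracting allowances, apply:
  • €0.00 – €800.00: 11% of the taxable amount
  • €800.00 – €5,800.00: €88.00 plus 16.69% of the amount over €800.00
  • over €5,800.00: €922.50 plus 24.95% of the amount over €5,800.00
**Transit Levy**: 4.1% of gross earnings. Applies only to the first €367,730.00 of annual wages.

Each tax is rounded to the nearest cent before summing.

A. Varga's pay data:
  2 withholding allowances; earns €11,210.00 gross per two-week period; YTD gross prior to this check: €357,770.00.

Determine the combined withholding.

Income Tax: taxable = €11,210.00 − 2×€248.00 = €10,714.00
  €922.50 + 24.95% × (€10,714.00 − €5,800.00) = €922.50 + 24.95% × €4,914.00 = €2,148.54
Transit Levy: cap €367,730.00 − YTD €357,770.00 = €9,960.00 subject; 4.1% × €9,960.00 = €408.36
Total: €2,148.54 + €408.36 = €2,556.90

€2,556.90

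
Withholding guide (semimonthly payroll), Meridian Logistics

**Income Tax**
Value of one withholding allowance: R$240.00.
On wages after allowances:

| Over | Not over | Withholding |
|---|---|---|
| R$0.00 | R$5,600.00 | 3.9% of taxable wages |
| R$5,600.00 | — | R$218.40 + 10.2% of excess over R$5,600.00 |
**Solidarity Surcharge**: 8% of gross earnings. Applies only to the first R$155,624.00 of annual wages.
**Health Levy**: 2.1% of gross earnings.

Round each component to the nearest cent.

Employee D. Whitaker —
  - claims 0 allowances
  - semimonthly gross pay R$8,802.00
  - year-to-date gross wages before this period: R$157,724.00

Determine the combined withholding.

Income Tax: taxable = R$8,802.00
  R$218.40 + 10.2% × (R$8,802.00 − R$5,600.00) = R$218.40 + 10.2% × R$3,202.00 = R$545.00
Solidarity Surcharge: YTD R$157,724.00 ≥ cap R$155,624.00 → R$0.00
Health Levy: 2.1% × R$8,802.00 = R$184.84
Total: R$545.00 + R$0.00 + R$184.84 = R$729.84

R$729.84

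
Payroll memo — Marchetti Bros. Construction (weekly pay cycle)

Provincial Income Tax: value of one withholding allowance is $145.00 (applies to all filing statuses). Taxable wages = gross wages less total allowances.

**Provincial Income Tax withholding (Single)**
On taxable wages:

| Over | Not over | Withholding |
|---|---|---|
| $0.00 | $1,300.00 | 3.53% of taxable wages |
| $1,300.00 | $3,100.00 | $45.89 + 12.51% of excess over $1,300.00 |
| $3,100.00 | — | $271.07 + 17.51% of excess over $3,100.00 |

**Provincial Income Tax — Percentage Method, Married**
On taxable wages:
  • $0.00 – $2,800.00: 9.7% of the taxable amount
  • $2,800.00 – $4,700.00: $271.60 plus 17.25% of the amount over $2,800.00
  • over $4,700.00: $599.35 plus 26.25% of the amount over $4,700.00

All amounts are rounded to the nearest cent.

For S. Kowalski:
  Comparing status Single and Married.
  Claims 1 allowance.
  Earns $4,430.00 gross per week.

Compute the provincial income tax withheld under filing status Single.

Provincial Income Tax (Single): taxable = $4,430.00 − 1×$145.00 = $4,285.00
  $271.07 + 17.51% × ($4,285.00 − $3,100.00) = $271.07 + 17.51% × $1,185.00 = $478.56

$478.56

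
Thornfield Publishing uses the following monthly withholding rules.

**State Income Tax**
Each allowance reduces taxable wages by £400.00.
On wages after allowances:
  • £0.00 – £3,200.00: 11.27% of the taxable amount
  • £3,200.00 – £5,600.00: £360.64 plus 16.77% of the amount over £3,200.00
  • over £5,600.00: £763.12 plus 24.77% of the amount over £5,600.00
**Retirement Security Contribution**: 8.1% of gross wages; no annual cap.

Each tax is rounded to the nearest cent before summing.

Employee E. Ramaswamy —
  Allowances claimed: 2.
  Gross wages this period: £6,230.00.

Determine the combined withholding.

£1,239.24

State Income Tax: taxable = £6,230.00 − 2×£400.00 = £5,430.00
  £360.64 + 16.77% × (£5,430.00 − £3,200.00) = £360.64 + 16.77% × £2,230.00 = £734.61
Retirement Security Contribution: 8.1% × £6,230.00 = £504.63
Total: £734.61 + £504.63 = £1,239.24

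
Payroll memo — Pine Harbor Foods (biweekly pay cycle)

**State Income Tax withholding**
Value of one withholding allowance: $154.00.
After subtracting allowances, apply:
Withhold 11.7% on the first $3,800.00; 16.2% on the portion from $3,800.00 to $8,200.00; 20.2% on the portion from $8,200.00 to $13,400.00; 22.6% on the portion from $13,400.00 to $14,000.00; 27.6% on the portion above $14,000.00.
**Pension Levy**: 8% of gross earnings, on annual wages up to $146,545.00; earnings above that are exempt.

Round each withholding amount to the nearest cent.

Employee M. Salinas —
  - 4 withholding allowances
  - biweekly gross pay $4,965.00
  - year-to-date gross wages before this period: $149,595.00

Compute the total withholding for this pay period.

$533.54

State Income Tax: taxable = $4,965.00 − 4×$154.00 = $4,349.00
  $444.60 + 16.2% × ($4,349.00 − $3,800.00) = $444.60 + 16.2% × $549.00 = $533.54
Pension Levy: YTD $149,595.00 ≥ cap $146,545.00 → $0.00
Total: $533.54 + $0.00 = $533.54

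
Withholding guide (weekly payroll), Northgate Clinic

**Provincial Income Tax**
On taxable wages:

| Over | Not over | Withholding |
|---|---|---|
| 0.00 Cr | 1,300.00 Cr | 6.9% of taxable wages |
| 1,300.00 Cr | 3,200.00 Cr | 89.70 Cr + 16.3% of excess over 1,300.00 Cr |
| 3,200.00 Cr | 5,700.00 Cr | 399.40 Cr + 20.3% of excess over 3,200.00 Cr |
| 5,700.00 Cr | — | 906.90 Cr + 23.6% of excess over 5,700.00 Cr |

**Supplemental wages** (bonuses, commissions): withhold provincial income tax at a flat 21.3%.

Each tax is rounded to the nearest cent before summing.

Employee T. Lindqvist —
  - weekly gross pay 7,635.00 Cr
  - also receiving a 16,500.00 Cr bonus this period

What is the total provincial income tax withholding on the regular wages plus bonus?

4,878.06 Cr

Provincial Income Tax: taxable = 7,635.00 Cr
  906.90 Cr + 23.6% × (7,635.00 Cr − 5,700.00 Cr) = 906.90 Cr + 23.6% × 1,935.00 Cr = 1,363.56 Cr
Supplemental (21.3% flat on bonus): 21.3% × 16,500.00 Cr = 3,514.50 Cr
Total provincial income tax: 1,363.56 Cr + 3,514.50 Cr = 4,878.06 Cr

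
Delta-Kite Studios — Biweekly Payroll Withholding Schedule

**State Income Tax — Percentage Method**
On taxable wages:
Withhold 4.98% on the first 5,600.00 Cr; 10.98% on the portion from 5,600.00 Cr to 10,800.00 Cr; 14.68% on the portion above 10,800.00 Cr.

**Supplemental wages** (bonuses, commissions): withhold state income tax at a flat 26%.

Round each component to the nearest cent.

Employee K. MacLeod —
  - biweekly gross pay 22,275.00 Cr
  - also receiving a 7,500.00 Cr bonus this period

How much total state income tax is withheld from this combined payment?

State Income Tax: taxable = 22,275.00 Cr
  849.84 Cr + 14.68% × (22,275.00 Cr − 10,800.00 Cr) = 849.84 Cr + 14.68% × 11,475.00 Cr = 2,534.37 Cr
Supplemental (26% flat on bonus): 26% × 7,500.00 Cr = 1,950.00 Cr
Total state income tax: 2,534.37 Cr + 1,950.00 Cr = 4,484.37 Cr

4,484.37 Cr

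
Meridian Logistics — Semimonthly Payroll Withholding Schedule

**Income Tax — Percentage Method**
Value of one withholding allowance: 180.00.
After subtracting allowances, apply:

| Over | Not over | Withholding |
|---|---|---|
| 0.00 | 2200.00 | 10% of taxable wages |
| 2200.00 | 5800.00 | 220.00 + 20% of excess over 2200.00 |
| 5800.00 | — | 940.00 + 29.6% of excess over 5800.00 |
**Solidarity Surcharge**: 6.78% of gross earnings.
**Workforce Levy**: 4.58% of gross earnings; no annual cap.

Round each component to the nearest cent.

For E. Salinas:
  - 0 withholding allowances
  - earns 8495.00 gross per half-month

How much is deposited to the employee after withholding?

Income Tax: taxable = 8495.00
  940.00 + 29.6% × (8495.00 − 5800.00) = 940.00 + 29.6% × 2695.00 = 1737.72
Solidarity Surcharge: 6.78% × 8495.00 = 575.96
Workforce Levy: 4.58% × 8495.00 = 389.07
Total withheld: 1737.72 + 575.96 + 389.07 = 2702.75
Net pay: 8495.00 − 2702.75 = 5792.25

5792.25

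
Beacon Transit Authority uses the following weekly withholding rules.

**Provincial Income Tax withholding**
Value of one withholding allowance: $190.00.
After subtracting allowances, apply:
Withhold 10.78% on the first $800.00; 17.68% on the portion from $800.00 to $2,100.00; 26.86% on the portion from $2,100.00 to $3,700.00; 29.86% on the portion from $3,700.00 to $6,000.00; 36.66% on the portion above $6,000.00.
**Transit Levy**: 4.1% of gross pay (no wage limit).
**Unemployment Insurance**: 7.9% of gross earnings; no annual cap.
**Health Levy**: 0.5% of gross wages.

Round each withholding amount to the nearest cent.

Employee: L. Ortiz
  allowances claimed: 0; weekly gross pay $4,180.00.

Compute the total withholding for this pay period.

Provincial Income Tax: taxable = $4,180.00
  $745.84 + 29.86% × ($4,180.00 − $3,700.00) = $745.84 + 29.86% × $480.00 = $889.17
Transit Levy: 4.1% × $4,180.00 = $171.38
Unemployment Insurance: 7.9% × $4,180.00 = $330.22
Health Levy: 0.5% × $4,180.00 = $20.90
Total: $889.17 + $171.38 + $330.22 + $20.90 = $1,411.67

$1,411.67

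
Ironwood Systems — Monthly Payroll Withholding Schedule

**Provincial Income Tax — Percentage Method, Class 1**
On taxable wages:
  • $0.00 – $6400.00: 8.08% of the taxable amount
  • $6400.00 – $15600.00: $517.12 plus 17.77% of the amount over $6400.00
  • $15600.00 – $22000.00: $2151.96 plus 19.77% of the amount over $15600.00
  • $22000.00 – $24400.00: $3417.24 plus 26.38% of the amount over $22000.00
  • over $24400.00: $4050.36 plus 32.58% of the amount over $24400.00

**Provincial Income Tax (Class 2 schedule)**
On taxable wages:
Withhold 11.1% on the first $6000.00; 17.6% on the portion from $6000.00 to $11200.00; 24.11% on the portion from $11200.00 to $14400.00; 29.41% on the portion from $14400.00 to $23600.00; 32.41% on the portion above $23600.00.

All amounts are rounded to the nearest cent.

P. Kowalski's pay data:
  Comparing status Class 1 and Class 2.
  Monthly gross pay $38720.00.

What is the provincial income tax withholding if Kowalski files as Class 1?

$8715.82

Provincial Income Tax (Class 1): taxable = $38720.00
  $4050.36 + 32.58% × ($38720.00 − $24400.00) = $4050.36 + 32.58% × $14320.00 = $8715.82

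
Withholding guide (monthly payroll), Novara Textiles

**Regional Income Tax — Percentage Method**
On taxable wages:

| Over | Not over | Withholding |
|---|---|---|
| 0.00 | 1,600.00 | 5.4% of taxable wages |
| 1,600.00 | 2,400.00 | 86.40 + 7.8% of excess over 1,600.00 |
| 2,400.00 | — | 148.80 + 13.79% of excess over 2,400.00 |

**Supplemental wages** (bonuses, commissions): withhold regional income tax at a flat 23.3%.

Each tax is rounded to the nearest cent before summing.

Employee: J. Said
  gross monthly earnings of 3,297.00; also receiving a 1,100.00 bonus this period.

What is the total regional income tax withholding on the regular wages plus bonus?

Regional Income Tax: taxable = 3,297.00
  148.80 + 13.79% × (3,297.00 − 2,400.00) = 148.80 + 13.79% × 897.00 = 272.50
Supplemental (23.3% flat on bonus): 23.3% × 1,100.00 = 256.30
Total regional income tax: 272.50 + 256.30 = 528.80

528.80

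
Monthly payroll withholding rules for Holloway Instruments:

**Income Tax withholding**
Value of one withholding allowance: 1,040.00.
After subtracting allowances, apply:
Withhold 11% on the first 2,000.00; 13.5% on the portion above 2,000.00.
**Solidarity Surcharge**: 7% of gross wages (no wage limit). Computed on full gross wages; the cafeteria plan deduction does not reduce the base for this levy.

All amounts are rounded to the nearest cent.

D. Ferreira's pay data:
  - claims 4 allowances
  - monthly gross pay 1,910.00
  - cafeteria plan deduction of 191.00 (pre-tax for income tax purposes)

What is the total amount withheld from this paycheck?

133.70

Income Tax: taxable = 1,910.00 − 191.00 − 4×1,040.00 = -2,441.00
  Taxable ≤ 0 → 0.00
Solidarity Surcharge: 7% × 1,910.00 = 133.70
Total: 0.00 + 133.70 = 133.70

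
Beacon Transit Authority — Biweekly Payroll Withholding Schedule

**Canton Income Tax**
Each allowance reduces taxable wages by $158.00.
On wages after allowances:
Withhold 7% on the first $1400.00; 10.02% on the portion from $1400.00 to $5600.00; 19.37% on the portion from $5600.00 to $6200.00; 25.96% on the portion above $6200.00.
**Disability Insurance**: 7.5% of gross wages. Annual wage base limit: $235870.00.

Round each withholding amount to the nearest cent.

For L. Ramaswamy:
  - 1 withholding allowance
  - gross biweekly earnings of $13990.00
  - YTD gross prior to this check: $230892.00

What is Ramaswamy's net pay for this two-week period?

Canton Income Tax: taxable = $13990.00 − 1×$158.00 = $13832.00
  $635.06 + 25.96% × ($13832.00 − $6200.00) = $635.06 + 25.96% × $7632.00 = $2616.33
Disability Insurance: cap $235870.00 − YTD $230892.00 = $4978.00 subject; 7.5% × $4978.00 = $373.35
Total withheld: $2616.33 + $373.35 = $2989.68
Net pay: $13990.00 − $2989.68 = $11000.32

$11000.32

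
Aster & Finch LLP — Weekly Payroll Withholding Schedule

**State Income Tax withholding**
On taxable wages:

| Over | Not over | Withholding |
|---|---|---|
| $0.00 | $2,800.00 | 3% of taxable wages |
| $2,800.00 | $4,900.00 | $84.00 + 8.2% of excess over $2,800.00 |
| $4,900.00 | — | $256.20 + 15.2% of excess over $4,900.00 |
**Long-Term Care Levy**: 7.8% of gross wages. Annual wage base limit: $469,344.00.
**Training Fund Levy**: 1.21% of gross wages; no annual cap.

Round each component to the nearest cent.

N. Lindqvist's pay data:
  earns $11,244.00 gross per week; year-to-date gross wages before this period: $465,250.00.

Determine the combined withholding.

$1,675.87

State Income Tax: taxable = $11,244.00
  $256.20 + 15.2% × ($11,244.00 − $4,900.00) = $256.20 + 15.2% × $6,344.00 = $1,220.49
Long-Term Care Levy: cap $469,344.00 − YTD $465,250.00 = $4,094.00 subject; 7.8% × $4,094.00 = $319.33
Training Fund Levy: 1.21% × $11,244.00 = $136.05
Total: $1,220.49 + $319.33 + $136.05 = $1,675.87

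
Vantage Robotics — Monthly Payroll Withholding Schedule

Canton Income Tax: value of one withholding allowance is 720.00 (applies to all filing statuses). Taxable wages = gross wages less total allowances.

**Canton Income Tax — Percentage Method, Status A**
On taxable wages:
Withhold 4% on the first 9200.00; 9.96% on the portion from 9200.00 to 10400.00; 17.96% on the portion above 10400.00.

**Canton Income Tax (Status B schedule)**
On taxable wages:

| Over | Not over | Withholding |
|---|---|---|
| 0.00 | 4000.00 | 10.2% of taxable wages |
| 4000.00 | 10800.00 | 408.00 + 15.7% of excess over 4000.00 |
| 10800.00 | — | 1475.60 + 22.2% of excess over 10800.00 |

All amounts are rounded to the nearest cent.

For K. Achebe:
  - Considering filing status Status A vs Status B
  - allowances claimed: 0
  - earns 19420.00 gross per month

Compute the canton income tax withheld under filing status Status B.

Canton Income Tax (Status B): taxable = 19420.00
  1475.60 + 22.2% × (19420.00 − 10800.00) = 1475.60 + 22.2% × 8620.00 = 3389.24

3389.24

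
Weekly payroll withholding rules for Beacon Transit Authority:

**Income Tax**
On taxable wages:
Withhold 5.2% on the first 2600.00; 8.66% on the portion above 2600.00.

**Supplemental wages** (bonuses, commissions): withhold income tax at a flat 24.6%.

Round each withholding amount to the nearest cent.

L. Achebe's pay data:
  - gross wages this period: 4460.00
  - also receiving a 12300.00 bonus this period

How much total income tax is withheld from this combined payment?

Income Tax: taxable = 4460.00
  135.20 + 8.66% × (4460.00 − 2600.00) = 135.20 + 8.66% × 1860.00 = 296.28
Supplemental (24.6% flat on bonus): 24.6% × 12300.00 = 3025.80
Total income tax: 296.28 + 3025.80 = 3322.08

3322.08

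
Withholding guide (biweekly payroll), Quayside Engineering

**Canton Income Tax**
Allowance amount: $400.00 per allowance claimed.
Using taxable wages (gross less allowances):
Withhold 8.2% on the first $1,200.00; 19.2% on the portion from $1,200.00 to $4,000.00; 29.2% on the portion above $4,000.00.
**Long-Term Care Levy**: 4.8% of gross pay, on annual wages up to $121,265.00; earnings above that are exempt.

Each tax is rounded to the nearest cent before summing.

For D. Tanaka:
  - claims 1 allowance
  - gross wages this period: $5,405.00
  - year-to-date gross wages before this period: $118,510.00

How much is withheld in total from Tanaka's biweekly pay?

$1,061.70

Canton Income Tax: taxable = $5,405.00 − 1×$400.00 = $5,005.00
  $636.00 + 29.2% × ($5,005.00 − $4,000.00) = $636.00 + 29.2% × $1,005.00 = $929.46
Long-Term Care Levy: cap $121,265.00 − YTD $118,510.00 = $2,755.00 subject; 4.8% × $2,755.00 = $132.24
Total: $929.46 + $132.24 = $1,061.70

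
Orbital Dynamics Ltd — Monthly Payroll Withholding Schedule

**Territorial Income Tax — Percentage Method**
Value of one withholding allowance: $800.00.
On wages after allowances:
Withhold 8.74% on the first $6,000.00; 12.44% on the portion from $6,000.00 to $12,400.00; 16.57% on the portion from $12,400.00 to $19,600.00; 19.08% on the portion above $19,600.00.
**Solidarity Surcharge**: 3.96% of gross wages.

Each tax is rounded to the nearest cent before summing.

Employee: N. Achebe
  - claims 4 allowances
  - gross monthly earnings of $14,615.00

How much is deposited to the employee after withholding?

Territorial Income Tax: taxable = $14,615.00 − 4×$800.00 = $11,415.00
  $524.40 + 12.44% × ($11,415.00 − $6,000.00) = $524.40 + 12.44% × $5,415.00 = $1,198.03
Solidarity Surcharge: 3.96% × $14,615.00 = $578.75
Total withheld: $1,198.03 + $578.75 = $1,776.78
Net pay: $14,615.00 − $1,776.78 = $12,838.22

$12,838.22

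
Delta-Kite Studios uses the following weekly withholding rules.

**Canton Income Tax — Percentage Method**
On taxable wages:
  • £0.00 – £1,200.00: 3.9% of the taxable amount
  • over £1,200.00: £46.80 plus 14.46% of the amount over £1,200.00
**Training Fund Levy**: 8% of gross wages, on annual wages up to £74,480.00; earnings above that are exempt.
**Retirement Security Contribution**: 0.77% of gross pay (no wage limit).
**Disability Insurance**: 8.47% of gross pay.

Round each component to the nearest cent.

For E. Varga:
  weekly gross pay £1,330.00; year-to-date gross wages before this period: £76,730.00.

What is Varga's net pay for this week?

£1,141.51

Canton Income Tax: taxable = £1,330.00
  £46.80 + 14.46% × (£1,330.00 − £1,200.00) = £46.80 + 14.46% × £130.00 = £65.60
Training Fund Levy: YTD £76,730.00 ≥ cap £74,480.00 → £0.00
Retirement Security Contribution: 0.77% × £1,330.00 = £10.24
Disability Insurance: 8.47% × £1,330.00 = £112.65
Total withheld: £65.60 + £0.00 + £10.24 + £112.65 = £188.49
Net pay: £1,330.00 − £188.49 = £1,141.51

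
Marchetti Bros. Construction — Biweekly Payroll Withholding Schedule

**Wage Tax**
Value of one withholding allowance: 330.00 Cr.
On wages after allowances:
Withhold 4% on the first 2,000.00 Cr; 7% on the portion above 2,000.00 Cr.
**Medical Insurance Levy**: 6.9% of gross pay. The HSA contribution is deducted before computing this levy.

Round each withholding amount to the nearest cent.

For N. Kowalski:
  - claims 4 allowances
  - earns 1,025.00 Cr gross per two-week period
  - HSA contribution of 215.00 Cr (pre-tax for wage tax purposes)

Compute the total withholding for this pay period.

Wage Tax: taxable = 1,025.00 Cr − 215.00 Cr − 4×330.00 Cr = -510.00 Cr
  Taxable ≤ 0 → 0.00 Cr
Medical Insurance Levy: 6.9% × 810.00 Cr = 55.89 Cr
Total: 0.00 Cr + 55.89 Cr = 55.89 Cr

55.89 Cr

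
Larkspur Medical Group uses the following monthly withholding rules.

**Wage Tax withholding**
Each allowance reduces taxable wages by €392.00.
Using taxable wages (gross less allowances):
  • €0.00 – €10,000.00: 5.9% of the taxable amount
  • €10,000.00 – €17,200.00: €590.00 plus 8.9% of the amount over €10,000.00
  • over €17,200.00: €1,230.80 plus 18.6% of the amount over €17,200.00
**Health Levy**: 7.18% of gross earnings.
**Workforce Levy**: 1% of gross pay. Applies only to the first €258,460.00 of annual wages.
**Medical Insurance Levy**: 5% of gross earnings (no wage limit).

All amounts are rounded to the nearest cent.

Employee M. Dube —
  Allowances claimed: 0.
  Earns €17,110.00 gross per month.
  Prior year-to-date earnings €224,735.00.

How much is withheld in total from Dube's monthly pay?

Wage Tax: taxable = €17,110.00
  €590.00 + 8.9% × (€17,110.00 − €10,000.00) = €590.00 + 8.9% × €7,110.00 = €1,222.79
Health Levy: 7.18% × €17,110.00 = €1,228.50
Workforce Levy: 1% × €17,110.00 = €171.10
Medical Insurance Levy: 5% × €17,110.00 = €855.50
Total: €1,222.79 + €1,228.50 + €171.10 + €855.50 = €3,477.89

€3,477.89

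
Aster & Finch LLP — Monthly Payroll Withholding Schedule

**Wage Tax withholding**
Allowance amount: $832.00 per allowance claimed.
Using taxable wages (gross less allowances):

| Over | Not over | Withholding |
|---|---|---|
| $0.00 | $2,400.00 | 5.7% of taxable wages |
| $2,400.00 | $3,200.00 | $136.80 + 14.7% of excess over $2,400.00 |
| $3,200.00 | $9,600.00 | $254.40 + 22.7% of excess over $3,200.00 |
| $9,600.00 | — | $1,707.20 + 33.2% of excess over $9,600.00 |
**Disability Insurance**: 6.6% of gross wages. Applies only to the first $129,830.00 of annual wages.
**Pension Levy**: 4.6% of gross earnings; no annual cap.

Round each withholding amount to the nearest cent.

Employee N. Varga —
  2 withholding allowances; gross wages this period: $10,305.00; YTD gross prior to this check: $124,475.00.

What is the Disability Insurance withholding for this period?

$353.43

Disability Insurance: cap $129,830.00 − YTD $124,475.00 = $5,355.00 subject; 6.6% × $5,355.00 = $353.43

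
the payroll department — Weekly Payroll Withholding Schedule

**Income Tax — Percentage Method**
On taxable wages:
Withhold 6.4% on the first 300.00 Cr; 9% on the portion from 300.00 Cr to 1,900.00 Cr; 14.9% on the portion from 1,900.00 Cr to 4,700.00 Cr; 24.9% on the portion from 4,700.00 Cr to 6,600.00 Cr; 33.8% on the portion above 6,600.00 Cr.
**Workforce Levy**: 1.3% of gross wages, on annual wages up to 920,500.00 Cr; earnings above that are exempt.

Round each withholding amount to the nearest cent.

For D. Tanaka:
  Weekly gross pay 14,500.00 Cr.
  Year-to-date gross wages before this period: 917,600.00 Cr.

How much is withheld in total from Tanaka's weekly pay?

Income Tax: taxable = 14,500.00 Cr
  1,053.50 Cr + 33.8% × (14,500.00 Cr − 6,600.00 Cr) = 1,053.50 Cr + 33.8% × 7,900.00 Cr = 3,723.70 Cr
Workforce Levy: cap 920,500.00 Cr − YTD 917,600.00 Cr = 2,900.00 Cr subject; 1.3% × 2,900.00 Cr = 37.70 Cr
Total: 3,723.70 Cr + 37.70 Cr = 3,761.40 Cr

3,761.40 Cr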